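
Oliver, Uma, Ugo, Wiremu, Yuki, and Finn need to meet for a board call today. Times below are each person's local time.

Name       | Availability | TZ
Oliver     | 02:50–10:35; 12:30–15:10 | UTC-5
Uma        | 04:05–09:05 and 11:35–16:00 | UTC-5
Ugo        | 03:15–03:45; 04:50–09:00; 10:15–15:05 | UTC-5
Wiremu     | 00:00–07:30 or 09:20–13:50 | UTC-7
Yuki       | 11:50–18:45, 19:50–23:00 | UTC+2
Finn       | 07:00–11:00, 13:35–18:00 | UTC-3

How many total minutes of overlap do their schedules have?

375

Oliver in UTC: 07:50-15:35, 17:30-20:10 (add 5h to convert from UTC-5).
Uma in UTC: 09:05-14:05, 16:35-21:00 (add 5h to convert from UTC-5).
Ugo in UTC: 08:15-08:45, 09:50-14:00, 15:15-20:05 (add 5h to convert from UTC-5).
Wiremu in UTC: 07:00-14:30, 16:20-20:50 (add 7h to convert from UTC-7).
Yuki in UTC: 09:50-16:45, 17:50-21:00 (subtract 2h to convert from UTC+2).
Finn in UTC: 10:00-14:00, 16:35-21:00 (add 3h to convert from UTC-3).
Oliver ∩ Uma: 09:05-14:05, 17:30-20:10.
Oliver ∩ Uma ∩ Ugo: 09:50-14:00, 17:30-20:05.
Oliver ∩ Uma ∩ Ugo ∩ Wiremu: 09:50-14:00, 17:30-20:05.
Oliver ∩ Uma ∩ Ugo ∩ Wiremu ∩ Yuki: 09:50-14:00, 17:50-20:05.
Oliver ∩ Uma ∩ Ugo ∩ Wiremu ∩ Yuki ∩ Finn: 10:00-14:00, 17:50-20:05.
Those are the intersection windows.
Summing the common windows: 240 + 135 = 375 minutes.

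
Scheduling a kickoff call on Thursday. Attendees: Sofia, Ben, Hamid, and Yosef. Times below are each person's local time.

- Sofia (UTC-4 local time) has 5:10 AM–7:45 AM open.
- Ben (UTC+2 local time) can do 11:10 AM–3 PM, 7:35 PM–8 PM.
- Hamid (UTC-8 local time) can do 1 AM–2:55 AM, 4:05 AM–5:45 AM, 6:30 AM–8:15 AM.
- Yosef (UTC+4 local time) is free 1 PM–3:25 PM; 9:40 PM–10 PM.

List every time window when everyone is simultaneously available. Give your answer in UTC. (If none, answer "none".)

Sofia in UTC: 09:10-11:45 (add 4h to convert from UTC-4).
Ben in UTC: 09:10-13:00, 17:35-18:00 (subtract 2h to convert from UTC+2).
Hamid in UTC: 09:00-10:55, 12:05-13:45, 14:30-16:15 (add 8h to convert from UTC-8).
Yosef in UTC: 09:00-11:25, 17:40-18:00 (subtract 4h to convert from UTC+4).
Sofia ∩ Ben: 09:10-11:45.
Sofia ∩ Ben ∩ Hamid: 09:10-10:55.
Sofia ∩ Ben ∩ Hamid ∩ Yosef: 09:10-10:55.
So the common availability across everyone is 09:10-10:55.

09:10-10:55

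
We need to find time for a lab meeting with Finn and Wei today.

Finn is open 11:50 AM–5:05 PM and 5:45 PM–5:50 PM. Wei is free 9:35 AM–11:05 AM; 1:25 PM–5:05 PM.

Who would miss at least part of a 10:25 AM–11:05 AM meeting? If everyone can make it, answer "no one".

Finn: not fully free for 10:25-11:05. Wei: free for 10:25-11:05.

Finn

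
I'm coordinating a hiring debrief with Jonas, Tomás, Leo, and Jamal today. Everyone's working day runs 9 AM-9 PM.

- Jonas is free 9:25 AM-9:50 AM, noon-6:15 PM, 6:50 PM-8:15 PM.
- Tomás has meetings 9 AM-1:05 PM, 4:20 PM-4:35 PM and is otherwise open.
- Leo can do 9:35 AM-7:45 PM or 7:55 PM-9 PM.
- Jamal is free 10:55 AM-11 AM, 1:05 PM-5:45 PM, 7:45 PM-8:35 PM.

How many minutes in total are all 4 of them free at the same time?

Jonas free: 09:25-09:50, 12:00-18:15, 18:50-20:15.
Tomás free: 13:05-16:20, 16:35-21:00 (invert busy blocks within the working day).
Leo free: 09:35-19:45, 19:55-21:00.
Jamal free: 10:55-11:00, 13:05-17:45, 19:45-20:35.
Jonas ∩ Tomás: 13:05-16:20, 16:35-18:15, 18:50-20:15.
Jonas ∩ Tomás ∩ Leo: 13:05-16:20, 16:35-18:15, 18:50-19:45, 19:55-20:15.
Jonas ∩ Tomás ∩ Leo ∩ Jamal: 13:05-16:20, 16:35-17:45, 19:55-20:15.
Those are the intersection windows.
Summing the common windows: 195 + 70 + 20 = 285 minutes.

285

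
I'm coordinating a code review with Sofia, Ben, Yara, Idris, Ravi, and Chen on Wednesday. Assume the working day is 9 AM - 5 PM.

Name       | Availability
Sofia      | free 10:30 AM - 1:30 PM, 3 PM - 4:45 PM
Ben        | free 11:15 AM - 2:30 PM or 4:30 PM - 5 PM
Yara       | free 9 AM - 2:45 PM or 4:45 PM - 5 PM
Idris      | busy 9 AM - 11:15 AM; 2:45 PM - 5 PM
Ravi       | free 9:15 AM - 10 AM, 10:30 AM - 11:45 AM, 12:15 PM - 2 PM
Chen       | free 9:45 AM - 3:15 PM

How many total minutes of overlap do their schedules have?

Sofia free: 10:30-13:30, 15:00-16:45.
Ben free: 11:15-14:30, 16:30-17:00.
Yara free: 09:00-14:45, 16:45-17:00.
Idris free: 11:15-14:45 (invert busy blocks within the working day).
Ravi free: 09:15-10:00, 10:30-11:45, 12:15-14:00.
Chen free: 09:45-15:15.
Sofia ∩ Ben: 11:15-13:30, 16:30-16:45.
Sofia ∩ Ben ∩ Yara: 11:15-13:30.
Sofia ∩ Ben ∩ Yara ∩ Idris: 11:15-13:30.
Sofia ∩ Ben ∩ Yara ∩ Idris ∩ Ravi: 11:15-11:45, 12:15-13:30.
Sofia ∩ Ben ∩ Yara ∩ Idris ∩ Ravi ∩ Chen: 11:15-11:45, 12:15-13:30.
Those are the intersection windows.
Summing the common windows: 30 + 75 = 105 minutes.

105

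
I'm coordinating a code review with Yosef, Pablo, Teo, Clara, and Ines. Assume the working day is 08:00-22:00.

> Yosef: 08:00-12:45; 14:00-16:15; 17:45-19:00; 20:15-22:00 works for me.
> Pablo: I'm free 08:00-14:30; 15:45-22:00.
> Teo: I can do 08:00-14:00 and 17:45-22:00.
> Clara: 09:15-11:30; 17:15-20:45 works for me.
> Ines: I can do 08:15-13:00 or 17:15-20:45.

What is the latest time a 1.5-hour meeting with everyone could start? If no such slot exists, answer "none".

10:00

Yosef ∩ Pablo: 08:00-12:45, 14:00-14:30, 15:45-16:15, 17:45-19:00, 20:15-22:00.
Yosef ∩ Pablo ∩ Teo: 08:00-12:45, 17:45-19:00, 20:15-22:00.
Yosef ∩ Pablo ∩ Teo ∩ Clara: 09:15-11:30, 17:45-19:00, 20:15-20:45.
Yosef ∩ Pablo ∩ Teo ∩ Clara ∩ Ines: 09:15-11:30, 17:45-19:00, 20:15-20:45.
The last common window of at least 90 minutes is 09:15-11:30; a 90-minute meeting can start as late as 10:00 and still end by 11:30.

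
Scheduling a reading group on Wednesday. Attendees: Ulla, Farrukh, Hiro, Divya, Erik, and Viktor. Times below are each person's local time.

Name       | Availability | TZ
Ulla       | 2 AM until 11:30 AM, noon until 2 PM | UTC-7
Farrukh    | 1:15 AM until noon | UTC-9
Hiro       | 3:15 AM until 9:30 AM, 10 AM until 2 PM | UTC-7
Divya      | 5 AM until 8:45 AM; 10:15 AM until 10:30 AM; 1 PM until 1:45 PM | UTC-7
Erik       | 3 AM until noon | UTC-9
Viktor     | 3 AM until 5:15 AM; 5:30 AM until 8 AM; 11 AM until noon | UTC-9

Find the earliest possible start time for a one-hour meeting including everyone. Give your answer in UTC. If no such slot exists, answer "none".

Ulla in UTC: 09:00-18:30, 19:00-21:00 (add 7h to convert from UTC-7).
Farrukh in UTC: 10:15-21:00 (add 9h to convert from UTC-9).
Hiro in UTC: 10:15-16:30, 17:00-21:00 (add 7h to convert from UTC-7).
Divya in UTC: 12:00-15:45, 17:15-17:30, 20:00-20:45 (add 7h to convert from UTC-7).
Erik in UTC: 12:00-21:00 (add 9h to convert from UTC-9).
Viktor in UTC: 12:00-14:15, 14:30-17:00, 20:00-21:00 (add 9h to convert from UTC-9).
Ulla ∩ Farrukh: 10:15-18:30, 19:00-21:00.
Ulla ∩ Farrukh ∩ Hiro: 10:15-16:30, 17:00-18:30, 19:00-21:00.
Ulla ∩ Farrukh ∩ Hiro ∩ Divya: 12:00-15:45, 17:15-17:30, 20:00-20:45.
Ulla ∩ Farrukh ∩ Hiro ∩ Divya ∩ Erik: 12:00-15:45, 17:15-17:30, 20:00-20:45.
Ulla ∩ Farrukh ∩ Hiro ∩ Divya ∩ Erik ∩ Viktor: 12:00-14:15, 14:30-15:45, 20:00-20:45.
The first common window of at least 60 minutes is 12:00-14:15, so the earliest start is 12:00.

12:00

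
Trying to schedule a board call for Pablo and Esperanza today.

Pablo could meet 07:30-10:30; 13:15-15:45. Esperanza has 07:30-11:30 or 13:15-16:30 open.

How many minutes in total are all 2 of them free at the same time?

Pablo ∩ Esperanza: 07:30-10:30, 13:15-15:45.
Summing the common windows: 180 + 150 = 330 minutes.

330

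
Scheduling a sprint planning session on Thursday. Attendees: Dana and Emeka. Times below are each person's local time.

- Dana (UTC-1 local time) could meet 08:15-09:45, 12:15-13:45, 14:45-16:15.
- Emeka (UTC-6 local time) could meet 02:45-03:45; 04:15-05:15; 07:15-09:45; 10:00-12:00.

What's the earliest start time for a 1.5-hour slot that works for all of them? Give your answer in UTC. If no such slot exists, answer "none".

13:15

Dana in UTC: 09:15-10:45, 13:15-14:45, 15:45-17:15 (add 1h to convert from UTC-1).
Emeka in UTC: 08:45-09:45, 10:15-11:15, 13:15-15:45, 16:00-18:00 (add 6h to convert from UTC-6).
Dana ∩ Emeka: 09:15-09:45, 10:15-10:45, 13:15-14:45, 16:00-17:15.
The first common window of at least 90 minutes is 13:15-14:45, so the earliest start is 13:15.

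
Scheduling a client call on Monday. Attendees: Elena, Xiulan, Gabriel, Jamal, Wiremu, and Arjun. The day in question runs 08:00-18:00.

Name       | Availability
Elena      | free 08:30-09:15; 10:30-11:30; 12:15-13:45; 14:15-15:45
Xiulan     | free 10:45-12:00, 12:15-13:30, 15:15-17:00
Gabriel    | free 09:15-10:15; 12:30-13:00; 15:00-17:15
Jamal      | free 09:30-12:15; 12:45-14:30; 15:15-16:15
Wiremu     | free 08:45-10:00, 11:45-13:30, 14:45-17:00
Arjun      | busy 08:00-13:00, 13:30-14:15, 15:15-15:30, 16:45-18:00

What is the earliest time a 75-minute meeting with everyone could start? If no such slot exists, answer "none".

none

Elena free: 08:30-09:15, 10:30-11:30, 12:15-13:45, 14:15-15:45.
Xiulan free: 10:45-12:00, 12:15-13:30, 15:15-17:00.
Gabriel free: 09:15-10:15, 12:30-13:00, 15:00-17:15.
Jamal free: 09:30-12:15, 12:45-14:30, 15:15-16:15.
Wiremu free: 08:45-10:00, 11:45-13:30, 14:45-17:00.
Arjun free: 13:00-13:30, 14:15-15:15, 15:30-16:45 (invert busy blocks within the working day).
Elena ∩ Xiulan: 10:45-11:30, 12:15-13:30, 15:15-15:45.
Elena ∩ Xiulan ∩ Gabriel: 12:30-13:00, 15:15-15:45.
Elena ∩ Xiulan ∩ Gabriel ∩ Jamal: 12:45-13:00, 15:15-15:45.
Elena ∩ Xiulan ∩ Gabriel ∩ Jamal ∩ Wiremu: 12:45-13:00, 15:15-15:45.
Elena ∩ Xiulan ∩ Gabriel ∩ Jamal ∩ Wiremu ∩ Arjun: 15:30-15:45.
So the common availability across everyone is 15:30-15:45.
No common window is at least 75 minutes long.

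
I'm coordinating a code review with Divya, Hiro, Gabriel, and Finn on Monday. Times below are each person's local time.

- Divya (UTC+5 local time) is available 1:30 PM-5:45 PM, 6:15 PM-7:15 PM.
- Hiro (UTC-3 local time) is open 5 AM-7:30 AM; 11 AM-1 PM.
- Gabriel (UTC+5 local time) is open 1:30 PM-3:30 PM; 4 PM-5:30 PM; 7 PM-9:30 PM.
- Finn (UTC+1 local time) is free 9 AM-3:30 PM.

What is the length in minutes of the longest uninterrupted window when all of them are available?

Divya in UTC: 08:30-12:45, 13:15-14:15 (subtract 5h to convert from UTC+5).
Hiro in UTC: 08:00-10:30, 14:00-16:00 (add 3h to convert from UTC-3).
Gabriel in UTC: 08:30-10:30, 11:00-12:30, 14:00-16:30 (subtract 5h to convert from UTC+5).
Finn in UTC: 08:00-14:30 (subtract 1h to convert from UTC+1).
Divya ∩ Hiro: 08:30-10:30, 14:00-14:15.
Divya ∩ Hiro ∩ Gabriel: 08:30-10:30, 14:00-14:15.
Divya ∩ Hiro ∩ Gabriel ∩ Finn: 08:30-10:30, 14:00-14:15.
Those are the intersection windows.
The longest is 08:30-10:30 at 120 minutes.

120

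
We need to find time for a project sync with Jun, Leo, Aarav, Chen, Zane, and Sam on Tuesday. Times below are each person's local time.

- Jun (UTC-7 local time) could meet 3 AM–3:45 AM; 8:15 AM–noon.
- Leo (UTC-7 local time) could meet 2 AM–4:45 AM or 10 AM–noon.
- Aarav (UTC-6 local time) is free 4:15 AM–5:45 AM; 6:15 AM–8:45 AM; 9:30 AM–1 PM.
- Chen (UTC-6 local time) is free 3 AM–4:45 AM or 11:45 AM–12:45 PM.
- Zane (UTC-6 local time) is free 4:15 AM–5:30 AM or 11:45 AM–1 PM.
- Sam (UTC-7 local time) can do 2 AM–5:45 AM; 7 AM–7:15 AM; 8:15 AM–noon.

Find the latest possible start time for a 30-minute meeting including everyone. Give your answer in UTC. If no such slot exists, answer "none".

18:15

Jun in UTC: 10:00-10:45, 15:15-19:00 (add 7h to convert from UTC-7).
Leo in UTC: 09:00-11:45, 17:00-19:00 (add 7h to convert from UTC-7).
Aarav in UTC: 10:15-11:45, 12:15-14:45, 15:30-19:00 (add 6h to convert from UTC-6).
Chen in UTC: 09:00-10:45, 17:45-18:45 (add 6h to convert from UTC-6).
Zane in UTC: 10:15-11:30, 17:45-19:00 (add 6h to convert from UTC-6).
Sam in UTC: 09:00-12:45, 14:00-14:15, 15:15-19:00 (add 7h to convert from UTC-7).
Jun ∩ Leo: 10:00-10:45, 17:00-19:00.
Jun ∩ Leo ∩ Aarav: 10:15-10:45, 17:00-19:00.
Jun ∩ Leo ∩ Aarav ∩ Chen: 10:15-10:45, 17:45-18:45.
Jun ∩ Leo ∩ Aarav ∩ Chen ∩ Zane: 10:15-10:45, 17:45-18:45.
Jun ∩ Leo ∩ Aarav ∩ Chen ∩ Zane ∩ Sam: 10:15-10:45, 17:45-18:45.
The last common window of at least 30 minutes is 17:45-18:45; a 30-minute meeting can start as late as 18:15 and still end by 18:45.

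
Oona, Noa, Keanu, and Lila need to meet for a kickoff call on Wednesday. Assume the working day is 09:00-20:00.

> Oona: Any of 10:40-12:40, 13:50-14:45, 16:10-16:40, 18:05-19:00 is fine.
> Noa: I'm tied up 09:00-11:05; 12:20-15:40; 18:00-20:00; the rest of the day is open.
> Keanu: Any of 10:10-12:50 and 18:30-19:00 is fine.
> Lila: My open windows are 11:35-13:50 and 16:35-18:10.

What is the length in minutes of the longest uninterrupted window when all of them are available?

45

Oona free: 10:40-12:40, 13:50-14:45, 16:10-16:40, 18:05-19:00.
Noa free: 11:05-12:20, 15:40-18:00 (invert busy blocks within the working day).
Keanu free: 10:10-12:50, 18:30-19:00.
Lila free: 11:35-13:50, 16:35-18:10.
Oona ∩ Noa: 11:05-12:20, 16:10-16:40.
Oona ∩ Noa ∩ Keanu: 11:05-12:20.
Oona ∩ Noa ∩ Keanu ∩ Lila: 11:35-12:20.
The longest is 11:35-12:20 at 45 minutes.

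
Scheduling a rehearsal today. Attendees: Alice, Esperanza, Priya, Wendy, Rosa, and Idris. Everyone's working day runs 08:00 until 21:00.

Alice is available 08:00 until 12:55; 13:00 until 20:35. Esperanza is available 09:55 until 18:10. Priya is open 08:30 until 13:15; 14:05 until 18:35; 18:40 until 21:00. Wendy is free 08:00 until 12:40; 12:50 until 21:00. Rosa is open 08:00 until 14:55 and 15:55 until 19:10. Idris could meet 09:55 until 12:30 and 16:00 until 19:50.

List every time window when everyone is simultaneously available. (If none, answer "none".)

Alice ∩ Esperanza: 09:55-12:55, 13:00-18:10.
Alice ∩ Esperanza ∩ Priya: 09:55-12:55, 13:00-13:15, 14:05-18:10.
Alice ∩ Esperanza ∩ Priya ∩ Wendy: 09:55-12:40, 12:50-12:55, 13:00-13:15, 14:05-18:10.
Alice ∩ Esperanza ∩ Priya ∩ Wendy ∩ Rosa: 09:55-12:40, 12:50-12:55, 13:00-13:15, 14:05-14:55, 15:55-18:10.
Alice ∩ Esperanza ∩ Priya ∩ Wendy ∩ Rosa ∩ Idris: 09:55-12:30, 16:00-18:10.

09:55-12:30, 16:00-18:10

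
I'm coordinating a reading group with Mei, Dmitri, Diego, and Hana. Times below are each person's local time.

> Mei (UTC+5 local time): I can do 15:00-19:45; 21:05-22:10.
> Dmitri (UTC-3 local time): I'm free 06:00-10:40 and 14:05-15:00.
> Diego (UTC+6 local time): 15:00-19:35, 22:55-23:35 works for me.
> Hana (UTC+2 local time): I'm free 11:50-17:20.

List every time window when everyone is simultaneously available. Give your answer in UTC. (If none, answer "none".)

Mei in UTC: 10:00-14:45, 16:05-17:10 (subtract 5h to convert from UTC+5).
Dmitri in UTC: 09:00-13:40, 17:05-18:00 (add 3h to convert from UTC-3).
Diego in UTC: 09:00-13:35, 16:55-17:35 (subtract 6h to convert from UTC+6).
Hana in UTC: 09:50-15:20 (subtract 2h to convert from UTC+2).
Mei ∩ Dmitri: 10:00-13:40, 17:05-17:10.
Mei ∩ Dmitri ∩ Diego: 10:00-13:35, 17:05-17:10.
Mei ∩ Dmitri ∩ Diego ∩ Hana: 10:00-13:35.

10:00-13:35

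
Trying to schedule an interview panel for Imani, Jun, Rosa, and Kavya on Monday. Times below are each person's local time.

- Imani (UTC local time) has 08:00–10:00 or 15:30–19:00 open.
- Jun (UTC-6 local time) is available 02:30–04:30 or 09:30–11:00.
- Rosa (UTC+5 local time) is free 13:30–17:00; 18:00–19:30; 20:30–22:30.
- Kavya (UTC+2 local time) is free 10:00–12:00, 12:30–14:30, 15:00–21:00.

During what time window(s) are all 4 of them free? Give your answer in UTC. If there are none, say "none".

Imani in UTC: 08:00-10:00, 15:30-19:00.
Jun in UTC: 08:30-10:30, 15:30-17:00 (add 6h to convert from UTC-6).
Rosa in UTC: 08:30-12:00, 13:00-14:30, 15:30-17:30 (subtract 5h to convert from UTC+5).
Kavya in UTC: 08:00-10:00, 10:30-12:30, 13:00-19:00 (subtract 2h to convert from UTC+2).
Imani ∩ Jun: 08:30-10:00, 15:30-17:00.
Imani ∩ Jun ∩ Rosa: 08:30-10:00, 15:30-17:00.
Imani ∩ Jun ∩ Rosa ∩ Kavya: 08:30-10:00, 15:30-17:00.
Those are the intersection windows.

08:30-10:00, 15:30-17:00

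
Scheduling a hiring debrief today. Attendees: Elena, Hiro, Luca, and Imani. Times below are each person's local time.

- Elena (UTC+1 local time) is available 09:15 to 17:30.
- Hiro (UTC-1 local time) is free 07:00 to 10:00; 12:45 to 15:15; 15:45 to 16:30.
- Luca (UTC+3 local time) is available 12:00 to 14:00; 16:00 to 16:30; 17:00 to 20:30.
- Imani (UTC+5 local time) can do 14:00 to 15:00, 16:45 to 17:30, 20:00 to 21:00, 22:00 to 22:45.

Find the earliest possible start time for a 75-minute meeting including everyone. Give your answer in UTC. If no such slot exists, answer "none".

Elena in UTC: 08:15-16:30 (subtract 1h to convert from UTC+1).
Hiro in UTC: 08:00-11:00, 13:45-16:15, 16:45-17:30 (add 1h to convert from UTC-1).
Luca in UTC: 09:00-11:00, 13:00-13:30, 14:00-17:30 (subtract 3h to convert from UTC+3).
Imani in UTC: 09:00-10:00, 11:45-12:30, 15:00-16:00, 17:00-17:45 (subtract 5h to convert from UTC+5).
Elena ∩ Hiro: 08:15-11:00, 13:45-16:15.
Elena ∩ Hiro ∩ Luca: 09:00-11:00, 14:00-16:15.
Elena ∩ Hiro ∩ Luca ∩ Imani: 09:00-10:00, 15:00-16:00.
Those are the intersection windows.
No common window is at least 75 minutes long.

none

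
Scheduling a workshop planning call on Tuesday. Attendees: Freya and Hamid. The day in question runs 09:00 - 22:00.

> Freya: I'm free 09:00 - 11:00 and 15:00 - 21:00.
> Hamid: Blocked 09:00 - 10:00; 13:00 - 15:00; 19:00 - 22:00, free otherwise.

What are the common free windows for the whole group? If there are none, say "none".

Freya free: 09:00-11:00, 15:00-21:00.
Hamid free: 10:00-13:00, 15:00-19:00 (invert busy blocks within the working day).
Freya ∩ Hamid: 10:00-11:00, 15:00-19:00.
Those are the intersection windows.

10:00-11:00, 15:00-19:00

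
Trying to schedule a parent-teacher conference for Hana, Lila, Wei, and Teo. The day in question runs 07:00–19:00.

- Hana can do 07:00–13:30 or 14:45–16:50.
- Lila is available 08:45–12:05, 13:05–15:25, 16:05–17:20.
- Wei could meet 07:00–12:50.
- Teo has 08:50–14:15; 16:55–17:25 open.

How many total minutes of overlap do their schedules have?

195

Hana ∩ Lila: 08:45-12:05, 13:05-13:30, 14:45-15:25, 16:05-16:50.
Hana ∩ Lila ∩ Wei: 08:45-12:05.
Hana ∩ Lila ∩ Wei ∩ Teo: 08:50-12:05.
That's a single block of 195 minutes.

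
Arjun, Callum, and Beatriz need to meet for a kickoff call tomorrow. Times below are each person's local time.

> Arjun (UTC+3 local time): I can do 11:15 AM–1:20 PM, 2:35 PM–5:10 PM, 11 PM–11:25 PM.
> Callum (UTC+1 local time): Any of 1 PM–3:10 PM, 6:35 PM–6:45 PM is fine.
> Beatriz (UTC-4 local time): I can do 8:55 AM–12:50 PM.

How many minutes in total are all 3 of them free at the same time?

Arjun in UTC: 08:15-10:20, 11:35-14:10, 20:00-20:25 (subtract 3h to convert from UTC+3).
Callum in UTC: 12:00-14:10, 17:35-17:45 (subtract 1h to convert from UTC+1).
Beatriz in UTC: 12:55-16:50 (add 4h to convert from UTC-4).
Arjun ∩ Callum: 12:00-14:10.
Arjun ∩ Callum ∩ Beatriz: 12:55-14:10.
So the common availability across everyone is 12:55-14:10.
That's a single block of 75 minutes.

75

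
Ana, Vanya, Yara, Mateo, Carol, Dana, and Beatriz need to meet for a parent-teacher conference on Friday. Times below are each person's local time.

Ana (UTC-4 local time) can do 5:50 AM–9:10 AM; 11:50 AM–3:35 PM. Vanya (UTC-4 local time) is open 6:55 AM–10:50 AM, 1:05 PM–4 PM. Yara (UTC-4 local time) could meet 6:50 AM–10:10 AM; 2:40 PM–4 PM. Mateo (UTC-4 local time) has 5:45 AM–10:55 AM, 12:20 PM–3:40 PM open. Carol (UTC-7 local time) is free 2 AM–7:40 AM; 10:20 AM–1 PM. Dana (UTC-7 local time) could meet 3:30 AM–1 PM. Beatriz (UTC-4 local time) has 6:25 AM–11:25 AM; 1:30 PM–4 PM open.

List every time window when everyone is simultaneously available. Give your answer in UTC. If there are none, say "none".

Ana in UTC: 09:50-13:10, 15:50-19:35 (add 4h to convert from UTC-4).
Vanya in UTC: 10:55-14:50, 17:05-20:00 (add 4h to convert from UTC-4).
Yara in UTC: 10:50-14:10, 18:40-20:00 (add 4h to convert from UTC-4).
Mateo in UTC: 09:45-14:55, 16:20-19:40 (add 4h to convert from UTC-4).
Carol in UTC: 09:00-14:40, 17:20-20:00 (add 7h to convert from UTC-7).
Dana in UTC: 10:30-20:00 (add 7h to convert from UTC-7).
Beatriz in UTC: 10:25-15:25, 17:30-20:00 (add 4h to convert from UTC-4).
Ana ∩ Vanya: 10:55-13:10, 17:05-19:35.
Ana ∩ Vanya ∩ Yara: 10:55-13:10, 18:40-19:35.
Ana ∩ Vanya ∩ Yara ∩ Mateo: 10:55-13:10, 18:40-19:35.
Ana ∩ Vanya ∩ Yara ∩ Mateo ∩ Carol: 10:55-13:10, 18:40-19:35.
Ana ∩ Vanya ∩ Yara ∩ Mateo ∩ Carol ∩ Dana: 10:55-13:10, 18:40-19:35.
Ana ∩ Vanya ∩ Yara ∩ Mateo ∩ Carol ∩ Dana ∩ Beatriz: 10:55-13:10, 18:40-19:35.
Those are the intersection windows.

10:55-13:10, 18:40-19:35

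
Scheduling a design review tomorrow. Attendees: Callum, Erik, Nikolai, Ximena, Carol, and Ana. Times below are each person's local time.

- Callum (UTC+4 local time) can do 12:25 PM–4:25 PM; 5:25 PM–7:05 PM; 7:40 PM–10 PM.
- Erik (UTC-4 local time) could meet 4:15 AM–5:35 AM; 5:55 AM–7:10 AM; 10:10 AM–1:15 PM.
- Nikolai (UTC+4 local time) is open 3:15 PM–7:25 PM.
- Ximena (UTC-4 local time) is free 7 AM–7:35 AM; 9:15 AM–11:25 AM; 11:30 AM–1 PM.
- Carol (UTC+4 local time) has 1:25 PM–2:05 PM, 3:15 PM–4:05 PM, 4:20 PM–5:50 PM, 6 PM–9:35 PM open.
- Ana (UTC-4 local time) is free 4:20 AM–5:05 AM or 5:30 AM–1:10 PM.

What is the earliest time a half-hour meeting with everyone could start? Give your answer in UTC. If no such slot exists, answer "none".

Callum in UTC: 08:25-12:25, 13:25-15:05, 15:40-18:00 (subtract 4h to convert from UTC+4).
Erik in UTC: 08:15-09:35, 09:55-11:10, 14:10-17:15 (add 4h to convert from UTC-4).
Nikolai in UTC: 11:15-15:25 (subtract 4h to convert from UTC+4).
Ximena in UTC: 11:00-11:35, 13:15-15:25, 15:30-17:00 (add 4h to convert from UTC-4).
Carol in UTC: 09:25-10:05, 11:15-12:05, 12:20-13:50, 14:00-17:35 (subtract 4h to convert from UTC+4).
Ana in UTC: 08:20-09:05, 09:30-17:10 (add 4h to convert from UTC-4).
Callum ∩ Erik: 08:25-09:35, 09:55-11:10, 14:10-15:05, 15:40-17:15.
Callum ∩ Erik ∩ Nikolai: 14:10-15:05.
Callum ∩ Erik ∩ Nikolai ∩ Ximena: 14:10-15:05.
Callum ∩ Erik ∩ Nikolai ∩ Ximena ∩ Carol: 14:10-15:05.
Callum ∩ Erik ∩ Nikolai ∩ Ximena ∩ Carol ∩ Ana: 14:10-15:05.
Those are the intersection windows.
The first common window of at least 30 minutes is 14:10-15:05, so the earliest start is 14:10.

14:10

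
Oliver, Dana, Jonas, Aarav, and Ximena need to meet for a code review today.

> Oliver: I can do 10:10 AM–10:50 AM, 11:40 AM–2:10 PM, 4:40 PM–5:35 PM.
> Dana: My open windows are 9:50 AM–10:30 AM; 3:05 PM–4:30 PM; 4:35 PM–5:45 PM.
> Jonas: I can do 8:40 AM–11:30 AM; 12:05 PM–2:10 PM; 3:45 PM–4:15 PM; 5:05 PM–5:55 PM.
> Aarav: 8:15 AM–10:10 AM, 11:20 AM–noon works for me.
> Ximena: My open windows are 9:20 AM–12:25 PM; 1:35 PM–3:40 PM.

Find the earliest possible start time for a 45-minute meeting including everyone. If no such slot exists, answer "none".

Oliver ∩ Dana: 10:10-10:30, 16:40-17:35.
Oliver ∩ Dana ∩ Jonas: 10:10-10:30, 17:05-17:35.
Oliver ∩ Dana ∩ Jonas ∩ Aarav: ∅.
Oliver ∩ Dana ∩ Jonas ∩ Aarav ∩ Ximena: ∅.
There is no time when everyone is free.
No common window is at least 45 minutes long.

none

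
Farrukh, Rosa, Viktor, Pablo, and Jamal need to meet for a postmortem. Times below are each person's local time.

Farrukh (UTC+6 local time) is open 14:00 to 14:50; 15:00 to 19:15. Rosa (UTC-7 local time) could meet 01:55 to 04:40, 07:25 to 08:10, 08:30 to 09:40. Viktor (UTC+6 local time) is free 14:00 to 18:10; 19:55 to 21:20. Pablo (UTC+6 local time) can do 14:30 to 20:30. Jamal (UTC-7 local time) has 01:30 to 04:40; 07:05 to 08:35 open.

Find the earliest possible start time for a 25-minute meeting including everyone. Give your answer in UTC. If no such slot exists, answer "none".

Farrukh in UTC: 08:00-08:50, 09:00-13:15 (subtract 6h to convert from UTC+6).
Rosa in UTC: 08:55-11:40, 14:25-15:10, 15:30-16:40 (add 7h to convert from UTC-7).
Viktor in UTC: 08:00-12:10, 13:55-15:20 (subtract 6h to convert from UTC+6).
Pablo in UTC: 08:30-14:30 (subtract 6h to convert from UTC+6).
Jamal in UTC: 08:30-11:40, 14:05-15:35 (add 7h to convert from UTC-7).
Farrukh ∩ Rosa: 09:00-11:40.
Farrukh ∩ Rosa ∩ Viktor: 09:00-11:40.
Farrukh ∩ Rosa ∩ Viktor ∩ Pablo: 09:00-11:40.
Farrukh ∩ Rosa ∩ Viktor ∩ Pablo ∩ Jamal: 09:00-11:40.
So the common availability across everyone is 09:00-11:40.
The first common window of at least 25 minutes is 09:00-11:40, so the earliest start is 09:00.

09:00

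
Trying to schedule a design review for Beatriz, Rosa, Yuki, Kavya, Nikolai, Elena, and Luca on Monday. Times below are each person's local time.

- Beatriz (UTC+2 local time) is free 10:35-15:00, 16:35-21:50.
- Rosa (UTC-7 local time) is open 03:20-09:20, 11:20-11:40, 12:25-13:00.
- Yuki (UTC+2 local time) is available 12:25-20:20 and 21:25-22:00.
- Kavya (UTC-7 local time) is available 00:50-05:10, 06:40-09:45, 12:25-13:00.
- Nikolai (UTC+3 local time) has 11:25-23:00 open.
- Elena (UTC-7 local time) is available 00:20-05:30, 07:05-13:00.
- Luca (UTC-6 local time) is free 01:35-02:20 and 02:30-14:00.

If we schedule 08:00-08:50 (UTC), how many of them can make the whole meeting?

2

Beatriz in UTC: 08:35-13:00, 14:35-19:50 (subtract 2h to convert from UTC+2).
Rosa in UTC: 10:20-16:20, 18:20-18:40, 19:25-20:00 (add 7h to convert from UTC-7).
Yuki in UTC: 10:25-18:20, 19:25-20:00 (subtract 2h to convert from UTC+2).
Kavya in UTC: 07:50-12:10, 13:40-16:45, 19:25-20:00 (add 7h to convert from UTC-7).
Nikolai in UTC: 08:25-20:00 (subtract 3h to convert from UTC+3).
Elena in UTC: 07:20-12:30, 14:05-20:00 (add 7h to convert from UTC-7).
Luca in UTC: 07:35-08:20, 08:30-20:00 (add 6h to convert from UTC-6).
Kavya and Elena can make the full 08:00-08:50 slot — that's 2.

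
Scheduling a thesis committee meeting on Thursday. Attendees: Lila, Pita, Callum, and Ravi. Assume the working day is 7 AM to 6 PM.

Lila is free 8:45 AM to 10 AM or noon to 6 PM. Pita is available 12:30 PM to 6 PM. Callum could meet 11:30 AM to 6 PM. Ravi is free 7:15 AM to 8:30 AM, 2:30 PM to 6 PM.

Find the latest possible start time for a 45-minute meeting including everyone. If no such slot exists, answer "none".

17:15

Lila ∩ Pita: 12:30-18:00.
Lila ∩ Pita ∩ Callum: 12:30-18:00.
Lila ∩ Pita ∩ Callum ∩ Ravi: 14:30-18:00.
The last common window of at least 45 minutes is 14:30-18:00; a 45-minute meeting can start as late as 17:15 and still end by 18:00.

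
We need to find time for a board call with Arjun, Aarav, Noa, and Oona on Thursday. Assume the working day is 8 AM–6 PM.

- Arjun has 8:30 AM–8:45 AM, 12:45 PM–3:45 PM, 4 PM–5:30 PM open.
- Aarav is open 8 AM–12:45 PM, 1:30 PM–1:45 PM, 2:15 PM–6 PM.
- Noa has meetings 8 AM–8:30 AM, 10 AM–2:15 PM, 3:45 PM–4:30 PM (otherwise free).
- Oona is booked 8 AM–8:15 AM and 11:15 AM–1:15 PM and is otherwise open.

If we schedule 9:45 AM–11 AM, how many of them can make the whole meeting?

2

Arjun free: 08:30-08:45, 12:45-15:45, 16:00-17:30.
Aarav free: 08:00-12:45, 13:30-13:45, 14:15-18:00.
Noa free: 08:30-10:00, 14:15-15:45, 16:30-18:00 (invert busy blocks within the working day).
Oona free: 08:15-11:15, 13:15-18:00 (invert busy blocks within the working day).
Aarav and Oona can make the full 09:45-11:00 slot — that's 2.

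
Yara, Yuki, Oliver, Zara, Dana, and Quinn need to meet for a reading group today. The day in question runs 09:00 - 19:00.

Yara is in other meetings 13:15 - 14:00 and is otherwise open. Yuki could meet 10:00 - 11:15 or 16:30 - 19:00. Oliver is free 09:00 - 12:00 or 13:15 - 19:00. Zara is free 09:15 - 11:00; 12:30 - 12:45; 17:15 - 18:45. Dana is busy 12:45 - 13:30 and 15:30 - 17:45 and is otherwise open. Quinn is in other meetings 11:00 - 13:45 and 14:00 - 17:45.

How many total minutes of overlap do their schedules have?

Yara free: 09:00-13:15, 14:00-19:00 (invert busy blocks within the working day).
Yuki free: 10:00-11:15, 16:30-19:00.
Oliver free: 09:00-12:00, 13:15-19:00.
Zara free: 09:15-11:00, 12:30-12:45, 17:15-18:45.
Dana free: 09:00-12:45, 13:30-15:30, 17:45-19:00 (invert busy blocks within the working day).
Quinn free: 09:00-11:00, 13:45-14:00, 17:45-19:00 (invert busy blocks within the working day).
Yara ∩ Yuki: 10:00-11:15, 16:30-19:00.
Yara ∩ Yuki ∩ Oliver: 10:00-11:15, 16:30-19:00.
Yara ∩ Yuki ∩ Oliver ∩ Zara: 10:00-11:00, 17:15-18:45.
Yara ∩ Yuki ∩ Oliver ∩ Zara ∩ Dana: 10:00-11:00, 17:45-18:45.
Yara ∩ Yuki ∩ Oliver ∩ Zara ∩ Dana ∩ Quinn: 10:00-11:00, 17:45-18:45.
So the common availability across everyone is 10:00-11:00, 17:45-18:45.
Summing the common windows: 60 + 60 = 120 minutes.

120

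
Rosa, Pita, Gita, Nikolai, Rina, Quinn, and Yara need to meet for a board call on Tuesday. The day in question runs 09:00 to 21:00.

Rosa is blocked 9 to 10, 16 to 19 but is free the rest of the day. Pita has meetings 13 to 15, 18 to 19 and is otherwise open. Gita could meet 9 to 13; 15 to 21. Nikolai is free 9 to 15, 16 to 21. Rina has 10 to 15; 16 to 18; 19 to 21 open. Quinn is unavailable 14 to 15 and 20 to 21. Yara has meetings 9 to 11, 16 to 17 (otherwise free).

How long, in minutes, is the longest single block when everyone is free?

120

Rosa free: 10:00-16:00, 19:00-21:00 (invert busy blocks within the working day).
Pita free: 09:00-13:00, 15:00-18:00, 19:00-21:00 (invert busy blocks within the working day).
Gita free: 09:00-13:00, 15:00-21:00.
Nikolai free: 09:00-15:00, 16:00-21:00.
Rina free: 10:00-15:00, 16:00-18:00, 19:00-21:00.
Quinn free: 09:00-14:00, 15:00-20:00 (invert busy blocks within the working day).
Yara free: 11:00-16:00, 17:00-21:00 (invert busy blocks within the working day).
Rosa ∩ Pita: 10:00-13:00, 15:00-16:00, 19:00-21:00.
Rosa ∩ Pita ∩ Gita: 10:00-13:00, 15:00-16:00, 19:00-21:00.
Rosa ∩ Pita ∩ Gita ∩ Nikolai: 10:00-13:00, 19:00-21:00.
Rosa ∩ Pita ∩ Gita ∩ Nikolai ∩ Rina: 10:00-13:00, 19:00-21:00.
Rosa ∩ Pita ∩ Gita ∩ Nikolai ∩ Rina ∩ Quinn: 10:00-13:00, 19:00-20:00.
Rosa ∩ Pita ∩ Gita ∩ Nikolai ∩ Rina ∩ Quinn ∩ Yara: 11:00-13:00, 19:00-20:00.
Those are the intersection windows.
The longest is 11:00-13:00 at 120 minutes.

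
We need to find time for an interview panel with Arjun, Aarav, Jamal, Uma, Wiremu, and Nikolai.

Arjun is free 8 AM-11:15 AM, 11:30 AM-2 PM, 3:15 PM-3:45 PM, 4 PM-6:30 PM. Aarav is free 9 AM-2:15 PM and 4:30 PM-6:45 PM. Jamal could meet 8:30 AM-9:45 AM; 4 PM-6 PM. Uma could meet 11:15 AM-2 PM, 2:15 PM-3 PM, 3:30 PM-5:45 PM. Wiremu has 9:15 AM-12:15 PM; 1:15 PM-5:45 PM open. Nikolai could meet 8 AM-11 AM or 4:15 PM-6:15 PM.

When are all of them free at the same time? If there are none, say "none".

Arjun ∩ Aarav: 09:00-11:15, 11:30-14:00, 16:30-18:30.
Arjun ∩ Aarav ∩ Jamal: 09:00-09:45, 16:30-18:00.
Arjun ∩ Aarav ∩ Jamal ∩ Uma: 16:30-17:45.
Arjun ∩ Aarav ∩ Jamal ∩ Uma ∩ Wiremu: 16:30-17:45.
Arjun ∩ Aarav ∩ Jamal ∩ Uma ∩ Wiremu ∩ Nikolai: 16:30-17:45.
Those are the intersection windows.

16:30-17:45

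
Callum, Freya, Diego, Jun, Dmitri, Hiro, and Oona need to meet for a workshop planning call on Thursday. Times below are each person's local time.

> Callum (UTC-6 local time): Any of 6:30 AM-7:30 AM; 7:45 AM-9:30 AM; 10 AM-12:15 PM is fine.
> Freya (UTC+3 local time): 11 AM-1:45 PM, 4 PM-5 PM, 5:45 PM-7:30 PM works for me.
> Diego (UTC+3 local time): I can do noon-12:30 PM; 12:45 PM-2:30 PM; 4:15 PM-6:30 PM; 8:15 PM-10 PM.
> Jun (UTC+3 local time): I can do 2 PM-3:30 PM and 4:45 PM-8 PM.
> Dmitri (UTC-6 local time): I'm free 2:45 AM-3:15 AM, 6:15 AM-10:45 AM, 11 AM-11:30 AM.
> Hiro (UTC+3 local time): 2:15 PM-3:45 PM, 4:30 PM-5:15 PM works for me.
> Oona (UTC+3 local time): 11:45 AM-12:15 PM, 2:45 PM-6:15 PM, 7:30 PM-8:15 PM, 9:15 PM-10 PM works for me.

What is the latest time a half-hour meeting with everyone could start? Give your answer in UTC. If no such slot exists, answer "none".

none

Callum in UTC: 12:30-13:30, 13:45-15:30, 16:00-18:15 (add 6h to convert from UTC-6).
Freya in UTC: 08:00-10:45, 13:00-14:00, 14:45-16:30 (subtract 3h to convert from UTC+3).
Diego in UTC: 09:00-09:30, 09:45-11:30, 13:15-15:30, 17:15-19:00 (subtract 3h to convert from UTC+3).
Jun in UTC: 11:00-12:30, 13:45-17:00 (subtract 3h to convert from UTC+3).
Dmitri in UTC: 08:45-09:15, 12:15-16:45, 17:00-17:30 (add 6h to convert from UTC-6).
Hiro in UTC: 11:15-12:45, 13:30-14:15 (subtract 3h to convert from UTC+3).
Oona in UTC: 08:45-09:15, 11:45-15:15, 16:30-17:15, 18:15-19:00 (subtract 3h to convert from UTC+3).
Callum ∩ Freya: 13:00-13:30, 13:45-14:00, 14:45-15:30, 16:00-16:30.
Callum ∩ Freya ∩ Diego: 13:15-13:30, 13:45-14:00, 14:45-15:30.
Callum ∩ Freya ∩ Diego ∩ Jun: 13:45-14:00, 14:45-15:30.
Callum ∩ Freya ∩ Diego ∩ Jun ∩ Dmitri: 13:45-14:00, 14:45-15:30.
Callum ∩ Freya ∩ Diego ∩ Jun ∩ Dmitri ∩ Hiro: 13:45-14:00.
Callum ∩ Freya ∩ Diego ∩ Jun ∩ Dmitri ∩ Hiro ∩ Oona: 13:45-14:00.
No common window is at least 30 minutes long.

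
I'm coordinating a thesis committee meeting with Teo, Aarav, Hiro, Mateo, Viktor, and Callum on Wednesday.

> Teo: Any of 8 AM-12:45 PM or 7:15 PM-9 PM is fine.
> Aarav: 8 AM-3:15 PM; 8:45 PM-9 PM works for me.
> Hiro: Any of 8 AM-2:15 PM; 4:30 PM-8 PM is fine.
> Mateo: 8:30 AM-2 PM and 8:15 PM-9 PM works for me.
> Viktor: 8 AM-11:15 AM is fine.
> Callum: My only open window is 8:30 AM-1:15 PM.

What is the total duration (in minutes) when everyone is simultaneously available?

165

Teo ∩ Aarav: 08:00-12:45, 20:45-21:00.
Teo ∩ Aarav ∩ Hiro: 08:00-12:45.
Teo ∩ Aarav ∩ Hiro ∩ Mateo: 08:30-12:45.
Teo ∩ Aarav ∩ Hiro ∩ Mateo ∩ Viktor: 08:30-11:15.
Teo ∩ Aarav ∩ Hiro ∩ Mateo ∩ Viktor ∩ Callum: 08:30-11:15.
Those are the intersection windows.
That's a single block of 165 minutes.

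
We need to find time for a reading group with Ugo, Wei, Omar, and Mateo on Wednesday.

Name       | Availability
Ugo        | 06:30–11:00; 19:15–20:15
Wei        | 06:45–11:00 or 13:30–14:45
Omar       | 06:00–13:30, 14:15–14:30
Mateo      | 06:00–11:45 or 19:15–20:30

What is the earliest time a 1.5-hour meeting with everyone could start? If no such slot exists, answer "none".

06:45

Ugo ∩ Wei: 06:45-11:00.
Ugo ∩ Wei ∩ Omar: 06:45-11:00.
Ugo ∩ Wei ∩ Omar ∩ Mateo: 06:45-11:00.
The first common window of at least 90 minutes is 06:45-11:00, so the earliest start is 06:45.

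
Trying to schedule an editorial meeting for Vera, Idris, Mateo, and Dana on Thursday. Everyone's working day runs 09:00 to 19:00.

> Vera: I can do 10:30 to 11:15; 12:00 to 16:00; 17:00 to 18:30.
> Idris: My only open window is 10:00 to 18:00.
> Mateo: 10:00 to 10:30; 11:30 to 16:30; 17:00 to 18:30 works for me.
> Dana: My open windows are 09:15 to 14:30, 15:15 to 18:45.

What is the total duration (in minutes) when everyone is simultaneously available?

255

Vera ∩ Idris: 10:30-11:15, 12:00-16:00, 17:00-18:00.
Vera ∩ Idris ∩ Mateo: 12:00-16:00, 17:00-18:00.
Vera ∩ Idris ∩ Mateo ∩ Dana: 12:00-14:30, 15:15-16:00, 17:00-18:00.
Those are the intersection windows.
Summing the common windows: 150 + 45 + 60 = 255 minutes.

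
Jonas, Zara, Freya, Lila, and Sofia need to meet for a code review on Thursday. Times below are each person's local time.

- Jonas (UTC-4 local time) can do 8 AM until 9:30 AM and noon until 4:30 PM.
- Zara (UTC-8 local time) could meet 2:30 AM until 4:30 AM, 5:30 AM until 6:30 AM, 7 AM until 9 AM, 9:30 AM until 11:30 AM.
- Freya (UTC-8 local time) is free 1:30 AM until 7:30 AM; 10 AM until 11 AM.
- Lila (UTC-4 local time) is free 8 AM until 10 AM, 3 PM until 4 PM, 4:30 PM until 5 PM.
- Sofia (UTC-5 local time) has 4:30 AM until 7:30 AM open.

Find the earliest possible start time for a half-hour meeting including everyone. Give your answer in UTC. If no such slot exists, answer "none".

12:00

Jonas in UTC: 12:00-13:30, 16:00-20:30 (add 4h to convert from UTC-4).
Zara in UTC: 10:30-12:30, 13:30-14:30, 15:00-17:00, 17:30-19:30 (add 8h to convert from UTC-8).
Freya in UTC: 09:30-15:30, 18:00-19:00 (add 8h to convert from UTC-8).
Lila in UTC: 12:00-14:00, 19:00-20:00, 20:30-21:00 (add 4h to convert from UTC-4).
Sofia in UTC: 09:30-12:30 (add 5h to convert from UTC-5).
Jonas ∩ Zara: 12:00-12:30, 16:00-17:00, 17:30-19:30.
Jonas ∩ Zara ∩ Freya: 12:00-12:30, 18:00-19:00.
Jonas ∩ Zara ∩ Freya ∩ Lila: 12:00-12:30.
Jonas ∩ Zara ∩ Freya ∩ Lila ∩ Sofia: 12:00-12:30.
The first common window of at least 30 minutes is 12:00-12:30, so the earliest start is 12:00.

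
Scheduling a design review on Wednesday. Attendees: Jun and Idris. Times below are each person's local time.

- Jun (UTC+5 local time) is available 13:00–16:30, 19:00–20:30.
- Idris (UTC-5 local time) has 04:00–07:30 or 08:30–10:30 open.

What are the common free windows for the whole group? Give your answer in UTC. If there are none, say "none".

09:00-11:30, 14:00-15:30

Jun in UTC: 08:00-11:30, 14:00-15:30 (subtract 5h to convert from UTC+5).
Idris in UTC: 09:00-12:30, 13:30-15:30 (add 5h to convert from UTC-5).
Jun ∩ Idris: 09:00-11:30, 14:00-15:30.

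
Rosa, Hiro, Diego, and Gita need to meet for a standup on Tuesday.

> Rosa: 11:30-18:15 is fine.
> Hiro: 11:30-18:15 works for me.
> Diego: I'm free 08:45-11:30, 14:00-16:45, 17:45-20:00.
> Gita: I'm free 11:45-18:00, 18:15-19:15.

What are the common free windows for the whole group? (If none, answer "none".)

14:00-16:45, 17:45-18:00

Rosa ∩ Hiro: 11:30-18:15.
Rosa ∩ Hiro ∩ Diego: 14:00-16:45, 17:45-18:15.
Rosa ∩ Hiro ∩ Diego ∩ Gita: 14:00-16:45, 17:45-18:00.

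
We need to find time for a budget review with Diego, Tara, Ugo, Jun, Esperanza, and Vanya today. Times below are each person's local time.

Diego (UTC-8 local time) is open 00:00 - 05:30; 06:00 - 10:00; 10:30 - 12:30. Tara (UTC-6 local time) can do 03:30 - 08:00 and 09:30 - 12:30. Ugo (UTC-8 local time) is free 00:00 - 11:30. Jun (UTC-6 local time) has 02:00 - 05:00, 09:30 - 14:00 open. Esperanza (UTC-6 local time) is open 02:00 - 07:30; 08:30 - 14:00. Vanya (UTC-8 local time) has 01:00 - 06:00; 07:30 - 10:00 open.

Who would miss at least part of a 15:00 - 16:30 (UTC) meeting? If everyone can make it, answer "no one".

Jun, Tara, Vanya

Diego in UTC: 08:00-13:30, 14:00-18:00, 18:30-20:30 (add 8h to convert from UTC-8).
Tara in UTC: 09:30-14:00, 15:30-18:30 (add 6h to convert from UTC-6).
Ugo in UTC: 08:00-19:30 (add 8h to convert from UTC-8).
Jun in UTC: 08:00-11:00, 15:30-20:00 (add 6h to convert from UTC-6).
Esperanza in UTC: 08:00-13:30, 14:30-20:00 (add 6h to convert from UTC-6).
Vanya in UTC: 09:00-14:00, 15:30-18:00 (add 8h to convert from UTC-8).
Diego: free for 15:00-16:30. Tara: not fully free for 15:00-16:30. Ugo: free for 15:00-16:30. Jun: not fully free for 15:00-16:30. Esperanza: free for 15:00-16:30. Vanya: not fully free for 15:00-16:30.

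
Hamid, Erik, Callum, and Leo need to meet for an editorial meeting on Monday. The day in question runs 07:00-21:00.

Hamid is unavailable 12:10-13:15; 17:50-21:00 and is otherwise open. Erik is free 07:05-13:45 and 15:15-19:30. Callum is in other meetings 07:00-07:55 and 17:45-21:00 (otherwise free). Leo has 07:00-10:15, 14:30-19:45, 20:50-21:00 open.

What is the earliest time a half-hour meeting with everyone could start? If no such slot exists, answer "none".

07:55

Hamid free: 07:00-12:10, 13:15-17:50 (invert busy blocks within the working day).
Erik free: 07:05-13:45, 15:15-19:30.
Callum free: 07:55-17:45 (invert busy blocks within the working day).
Leo free: 07:00-10:15, 14:30-19:45, 20:50-21:00.
Hamid ∩ Erik: 07:05-12:10, 13:15-13:45, 15:15-17:50.
Hamid ∩ Erik ∩ Callum: 07:55-12:10, 13:15-13:45, 15:15-17:45.
Hamid ∩ Erik ∩ Callum ∩ Leo: 07:55-10:15, 15:15-17:45.
Those are the intersection windows.
The first common window of at least 30 minutes is 07:55-10:15, so the earliest start is 07:55.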